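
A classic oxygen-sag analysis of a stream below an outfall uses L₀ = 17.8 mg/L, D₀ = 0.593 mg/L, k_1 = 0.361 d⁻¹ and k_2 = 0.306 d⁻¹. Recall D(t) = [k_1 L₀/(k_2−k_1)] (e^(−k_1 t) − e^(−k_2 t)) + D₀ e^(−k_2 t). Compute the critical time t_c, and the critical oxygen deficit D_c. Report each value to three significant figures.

t_c ≈ 2.91 d; D_c ≈ 7.34 mg/L

At the critical point dD/dt = 0, so k_1 L₀ e^(−k_1 t) = k_2 D. Substituting D(t) from the Streeter–Phelps equation and solving for t gives
t_c = ln[(k_2/k_1)(1 − D₀(k_2−k_1)/(k_1 L₀))] / (k_2−k_1).
Here k_2−k_1 = -0.05500 d⁻¹ and 1 − D₀(k_2−k_1)/(k_1 L₀) = 1 − 0.593×-0.05500/(0.361×17.8) = 1.005, so
t_c = ln(0.8476 × 1.005) / -0.05500 = -0.1602 / -0.05500 = 2.913 d.
D_c = (k_1/k_2) L₀ e^(−k_1 t_c) = (0.361/0.306) × 17.8 × e^(−0.361×2.913) = 1.180 × 17.8 × 0.3493 = 7.336 mg/L.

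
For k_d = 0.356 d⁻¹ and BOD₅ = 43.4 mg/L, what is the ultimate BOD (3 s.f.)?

L₀ ≈ 52.2 mg/L

BOD₅ = L₀(1 − e^(−5k_d)) ⇒ L₀ = BOD₅ / (1 − e^(−5×0.356))
= 43.4 / (1 − 0.1686) = 43.4 / 0.8314 = 52.20 mg/L.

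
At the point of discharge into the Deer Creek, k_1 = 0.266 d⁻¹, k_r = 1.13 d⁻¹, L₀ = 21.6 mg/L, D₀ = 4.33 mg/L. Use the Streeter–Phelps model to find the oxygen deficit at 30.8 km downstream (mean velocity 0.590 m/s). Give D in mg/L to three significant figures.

D ≈ 4.49 mg/L

Travel time t = x/v = 30.8 km / (0.590 m/s) = 30800 m / 0.590 m/s = 52200 s = 0.6042 d.
k_1 L₀/(k_r−k_1) = 0.266×21.6/(1.13−0.266) = 5.746/0.8640 = 6.650 mg/L.
e^(−k_1 t) = e^(−0.266×0.6042) = 0.8515; e^(−k_r t) = e^(−1.13×0.6042) = 0.5052.
D = 6.650 × (0.8515 − 0.5052) + 4.33 × 0.5052 = 2.303 + 2.188 = 4.491 mg/L.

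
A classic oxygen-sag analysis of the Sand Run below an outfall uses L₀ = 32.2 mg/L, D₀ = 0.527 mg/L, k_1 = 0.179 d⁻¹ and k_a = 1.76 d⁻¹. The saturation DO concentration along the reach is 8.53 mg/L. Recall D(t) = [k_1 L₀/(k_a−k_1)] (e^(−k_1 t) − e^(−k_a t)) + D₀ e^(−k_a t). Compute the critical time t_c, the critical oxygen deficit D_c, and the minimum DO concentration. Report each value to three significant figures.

With k_a/k_1 = 9.832 and 1 − D₀(k_a−k_1)/(k_1 L₀) = 0.8554,
t_c = ln(9.832 × 0.8554) / (1.76 − 0.179) = ln(8.411) / 1.581 = 2.130/1.581 = 1.347 d.
D_c = (k_1/k_a) L₀ e^(−k_1 t_c) = (0.179/1.76) × 32.2 × e^(−0.179×1.347) = 0.1017 × 32.2 × 0.7858 = 2.573 mg/L.
Minimum DO = C_s − D_c = 8.53 − 2.573 = 5.957 mg/L.

t_c ≈ 1.35 d; D_c ≈ 2.57 mg/L; min DO ≈ 5.96 mg/L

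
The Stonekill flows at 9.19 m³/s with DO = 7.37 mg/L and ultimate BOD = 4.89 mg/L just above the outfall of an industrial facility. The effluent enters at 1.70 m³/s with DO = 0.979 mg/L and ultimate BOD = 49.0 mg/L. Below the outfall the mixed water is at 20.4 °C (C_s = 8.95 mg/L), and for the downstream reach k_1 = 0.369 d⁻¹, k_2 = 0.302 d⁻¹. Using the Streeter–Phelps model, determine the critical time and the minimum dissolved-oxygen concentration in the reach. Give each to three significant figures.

t_c ≈ 2.41 d; minimum DO ≈ 3.03 mg/L

Mixed DO = (9.19×7.37 + 1.70×0.979)/(9.19+1.70) = 69.39/10.89 = 6.372 mg/L.
Mixed L₀ = (9.19×4.89 + 1.70×49.0)/(10.89) = 128.2/10.89 = 11.78 mg/L.
Initial deficit D₀ = C_s − DO₀ = 8.95 − 6.372 = 2.578 mg/L.
t_c = (1/-0.06700) ln[(0.302/0.369)(1 − 2.578×-0.06700/(0.369×11.78))] = -14.93 × ln(0.8510) = 2.409 d.
D_c = (0.369/0.302) × 11.78 × e^(−0.369×2.409) = 1.222 × 11.78 × 0.4111 = 5.915 mg/L.
Minimum DO = 8.95 − 5.915 = 3.035 mg/L.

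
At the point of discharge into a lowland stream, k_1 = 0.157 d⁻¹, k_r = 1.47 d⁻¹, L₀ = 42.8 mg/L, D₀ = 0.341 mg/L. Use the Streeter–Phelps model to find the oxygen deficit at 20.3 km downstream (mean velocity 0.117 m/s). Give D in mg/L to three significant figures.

Travel time t = x/v = 20.3 km / (0.117 m/s) = 20300 m / 0.117 m/s = 173500 s = 2.008 d.
k_1 L₀/(k_r−k_1) = 0.157×42.8/(1.47−0.157) = 6.720/1.313 = 5.118 mg/L.
e^(−k_1 t) = e^(−0.157×2.008) = 0.7296; e^(−k_r t) = e^(−1.47×2.008) = 0.05224.
D = 5.118 × (0.7296 − 0.05224) + 0.341 × 0.05224 = 3.466 + 0.01781 = 3.484 mg/L.

D ≈ 3.48 mg/L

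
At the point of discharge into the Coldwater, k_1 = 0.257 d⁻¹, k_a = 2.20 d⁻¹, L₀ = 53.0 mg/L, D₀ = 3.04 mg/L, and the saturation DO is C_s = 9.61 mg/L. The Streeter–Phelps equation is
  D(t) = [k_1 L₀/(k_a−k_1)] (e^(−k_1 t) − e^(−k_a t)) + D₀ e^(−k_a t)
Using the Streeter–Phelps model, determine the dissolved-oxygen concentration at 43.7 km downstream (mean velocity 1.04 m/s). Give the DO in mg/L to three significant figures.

Travel time t = x/v = 43.7 km / (1.04 m/s) = 43700 m / 1.04 m/s = 42020 s = 0.4863 d.
k_1 L₀/(k_a−k_1) = 0.257×53.0/(2.20−0.257) = 13.62/1.943 = 7.010 mg/L.
e^(−k_1 t) = e^(−0.257×0.4863) = 0.8825; e^(−k_a t) = e^(−2.20×0.4863) = 0.3430.
D = 7.010 × (0.8825 − 0.3430) + 3.04 × 0.3430 = 3.782 + 1.043 = 4.825 mg/L.
DO = C_s − D = 9.61 − 4.825 = 4.785 mg/L.

DO ≈ 4.79 mg/L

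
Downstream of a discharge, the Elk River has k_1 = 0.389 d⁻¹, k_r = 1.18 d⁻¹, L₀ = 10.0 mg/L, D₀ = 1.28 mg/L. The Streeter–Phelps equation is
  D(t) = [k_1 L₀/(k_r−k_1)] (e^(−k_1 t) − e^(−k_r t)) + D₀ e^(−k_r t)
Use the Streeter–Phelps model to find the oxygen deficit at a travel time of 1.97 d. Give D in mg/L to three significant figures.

D ≈ 1.93 mg/L

k_1 L₀/(k_r−k_1) = 0.389×10.0/(1.18−0.389) = 3.890/0.7910 = 4.918 mg/L.
e^(−k_1 t) = e^(−0.389×1.970) = 0.4647; e^(−k_r t) = e^(−1.18×1.970) = 0.09782.
D = 4.918 × (0.4647 − 0.09782) + 1.28 × 0.09782 = 1.804 + 0.1252 = 1.930 mg/L.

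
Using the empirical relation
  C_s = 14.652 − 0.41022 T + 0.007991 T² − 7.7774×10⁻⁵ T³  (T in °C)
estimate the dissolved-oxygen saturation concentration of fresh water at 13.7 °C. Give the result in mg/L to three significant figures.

C_s ≈ 10.3 mg/L

C_s = 14.652 − 0.41022×13.7 + 0.007991×13.7² − 7.7774×10⁻⁵×13.7³ = 10.33 mg/L.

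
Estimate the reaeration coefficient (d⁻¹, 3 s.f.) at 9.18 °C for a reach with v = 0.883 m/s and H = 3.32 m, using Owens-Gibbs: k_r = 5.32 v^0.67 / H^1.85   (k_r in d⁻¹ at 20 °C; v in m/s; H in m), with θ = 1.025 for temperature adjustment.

k_r(20) = 5.32 × 0.883^0.67 / 3.32^1.85 = 5.32 × 0.9200 / 9.207 = 0.5316 d⁻¹.
k_r(9.18) = 0.5316 × 1.025^(9.18−20) = 0.5316 × 0.7655 = 0.4070 d⁻¹.

k_r ≈ 0.407 d⁻¹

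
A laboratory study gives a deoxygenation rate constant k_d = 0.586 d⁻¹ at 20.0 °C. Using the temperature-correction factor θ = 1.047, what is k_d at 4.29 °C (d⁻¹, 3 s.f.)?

k_d(T₂) = k_d(T₁) · θ^(T₂−T₁) = 0.586 × 1.047^(4.29−20.0)
= 0.586 × 1.047^-15.7 = 0.586 × 0.4860 = 0.2848 d⁻¹.

k_d ≈ 0.285 d⁻¹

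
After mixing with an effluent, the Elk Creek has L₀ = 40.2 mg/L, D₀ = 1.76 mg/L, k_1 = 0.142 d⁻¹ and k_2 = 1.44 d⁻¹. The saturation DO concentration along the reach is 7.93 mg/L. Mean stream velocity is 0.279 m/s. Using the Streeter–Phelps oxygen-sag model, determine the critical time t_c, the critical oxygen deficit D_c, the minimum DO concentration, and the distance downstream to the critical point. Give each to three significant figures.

t_c ≈ 1.39 d; D_c ≈ 3.25 mg/L; min DO ≈ 4.68 mg/L; x_c ≈ 33.5 km

t_c = [1/(k_2−k_1)] ln[(k_2/k_1)(1 − D₀(k_2−k_1)/(k_1 L₀))]
= [1/(1.44−0.142)] ln[(1.44/0.142)(1 − 1.76×1.298/(0.142×40.2))]
= (1/1.298) ln[10.14 × 0.5998] = 0.7704 × ln(6.083) = 0.7704 × 1.805 = 1.391 d.
D_c = (k_1/k_2) L₀ e^(−k_1 t_c) = (0.142/1.44) × 40.2 × e^(−0.142×1.391) = 0.09861 × 40.2 × 0.8208 = 3.254 mg/L.
Minimum DO = C_s − D_c = 7.93 − 3.254 = 4.676 mg/L.
x_c = v t_c = 0.279 m/s × 1.391 d × 86400 s/d = 33530 m ≈ 33.5 km.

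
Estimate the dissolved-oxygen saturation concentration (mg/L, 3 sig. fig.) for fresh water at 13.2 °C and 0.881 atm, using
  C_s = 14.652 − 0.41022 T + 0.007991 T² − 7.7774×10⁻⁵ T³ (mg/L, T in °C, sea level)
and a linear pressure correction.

At sea level: C_s = 14.652 − 0.41022×13.2 + 0.007991×13.2² − 7.7774×10⁻⁵×13.2³ = 10.45 mg/L.
Pressure correction: C_s' = 10.45 × 0.881 = 9.207 mg/L.

C_s ≈ 9.21 mg/L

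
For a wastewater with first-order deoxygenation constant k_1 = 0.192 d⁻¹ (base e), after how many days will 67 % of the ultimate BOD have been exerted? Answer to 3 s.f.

y/L₀ = 1 − e^(−k_1 t) = 0.67 ⇒ e^(−k_1 t) = 0.330
t = −ln(0.330) / 0.192 = 1.109 / 0.192 = 5.774 d.

t ≈ 5.77 d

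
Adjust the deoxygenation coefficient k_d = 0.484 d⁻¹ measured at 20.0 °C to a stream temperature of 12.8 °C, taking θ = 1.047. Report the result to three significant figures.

k_d(T₂) = k_d(T₁) · θ^(T₂−T₁) = 0.484 × 1.047^(12.8−20.0)
= 0.484 × 1.047^-7.20 = 0.484 × 0.7184 = 0.3477 d⁻¹.

k_d ≈ 0.348 d⁻¹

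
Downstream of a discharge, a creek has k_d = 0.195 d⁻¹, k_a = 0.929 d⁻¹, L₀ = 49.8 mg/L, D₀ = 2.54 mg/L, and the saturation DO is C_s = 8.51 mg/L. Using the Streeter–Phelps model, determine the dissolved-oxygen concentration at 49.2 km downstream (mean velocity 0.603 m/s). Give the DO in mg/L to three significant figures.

DO ≈ 1.95 mg/L

Travel time t = x/v = 49.2 km / (0.603 m/s) = 49200 m / 0.603 m/s = 81590 s = 0.9444 d.
k_d L₀/(k_a−k_d) = 0.195×49.8/(0.929−0.195) = 9.711/0.7340 = 13.23 mg/L.
e^(−k_d t) = e^(−0.195×0.9444) = 0.8318; e^(−k_a t) = e^(−0.929×0.9444) = 0.4159.
D = 13.23 × (0.8318 − 0.4159) + 2.54 × 0.4159 = 5.503 + 1.056 = 6.559 mg/L.
DO = C_s − D = 8.51 − 6.559 = 1.951 mg/L.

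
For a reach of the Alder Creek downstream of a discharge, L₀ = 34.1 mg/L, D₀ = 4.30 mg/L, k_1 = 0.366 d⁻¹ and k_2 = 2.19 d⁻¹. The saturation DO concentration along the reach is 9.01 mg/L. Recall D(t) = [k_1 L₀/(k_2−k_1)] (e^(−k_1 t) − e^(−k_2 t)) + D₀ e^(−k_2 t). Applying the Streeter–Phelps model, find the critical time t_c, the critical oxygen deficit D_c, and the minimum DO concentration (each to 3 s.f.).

t_c = [1/(k_2−k_1)] ln[(k_2/k_1)(1 − D₀(k_2−k_1)/(k_1 L₀))]
= [1/(2.19−0.366)] ln[(2.19/0.366)(1 − 4.30×1.824/(0.366×34.1))]
= (1/1.824) ln[5.984 × 0.3716] = 0.5482 × ln(2.223) = 0.5482 × 0.7990 = 0.4380 d.
L(t_c) = L₀ e^(−k_1 t_c) = 34.1 × 0.8519 = 29.05 mg/L, and at the critical point k_2 D_c = k_1 L, so D_c = (0.366/2.19) × 29.05 = 4.855 mg/L.
Minimum DO = C_s − D_c = 9.01 − 4.855 = 4.155 mg/L.

t_c ≈ 0.438 d; D_c ≈ 4.85 mg/L; min DO ≈ 4.16 mg/L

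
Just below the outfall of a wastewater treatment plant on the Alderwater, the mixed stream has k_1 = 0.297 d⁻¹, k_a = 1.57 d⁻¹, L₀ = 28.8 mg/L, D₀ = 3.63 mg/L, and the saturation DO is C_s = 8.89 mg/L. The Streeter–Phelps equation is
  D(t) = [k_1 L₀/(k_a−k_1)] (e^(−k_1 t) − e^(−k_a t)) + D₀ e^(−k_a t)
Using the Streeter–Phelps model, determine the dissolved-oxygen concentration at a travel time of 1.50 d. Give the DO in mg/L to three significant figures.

DO ≈ 4.88 mg/L

k_1 L₀/(k_a−k_1) = 0.297×28.8/(1.57−0.297) = 8.554/1.273 = 6.719 mg/L.
e^(−k_1 t) = e^(−0.297×1.500) = 0.6405; e^(−k_a t) = e^(−1.57×1.500) = 0.09489.
D = 6.719 × (0.6405 − 0.09489) + 3.63 × 0.09489 = 3.666 + 0.3445 = 4.011 mg/L.
DO = C_s − D = 8.89 − 4.011 = 4.879 mg/L.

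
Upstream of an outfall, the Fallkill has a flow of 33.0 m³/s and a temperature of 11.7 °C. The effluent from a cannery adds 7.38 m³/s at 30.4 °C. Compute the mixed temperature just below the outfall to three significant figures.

15.1 °C

Flow-weighted mixing: C = (Q_r C_r + Q_w C_w)/(Q_r + Q_w)
= (33.0×11.7 + 7.38×30.4)/(33.0 + 7.38) = 610.5/40.38 = 15.12 °C.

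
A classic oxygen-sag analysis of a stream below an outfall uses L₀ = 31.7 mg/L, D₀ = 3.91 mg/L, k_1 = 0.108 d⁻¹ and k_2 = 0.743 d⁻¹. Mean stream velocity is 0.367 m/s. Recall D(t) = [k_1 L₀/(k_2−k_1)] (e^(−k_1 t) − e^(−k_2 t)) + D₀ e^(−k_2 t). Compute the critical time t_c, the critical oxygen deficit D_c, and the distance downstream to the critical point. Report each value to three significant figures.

t_c ≈ 1.00 d; D_c ≈ 4.13 mg/L; x_c ≈ 31.8 km

t_c = [1/(k_2−k_1)] ln[(k_2/k_1)(1 − D₀(k_2−k_1)/(k_1 L₀))]
= [1/(0.743−0.108)] ln[(0.743/0.108)(1 − 3.91×0.6350/(0.108×31.7))]
= (1/0.6350) ln[6.880 × 0.2748] = 1.575 × ln(1.890) = 1.575 × 0.6368 = 1.003 d.
D_c = (k_1/k_2) L₀ e^(−k_1 t_c) = (0.108/0.743) × 31.7 × e^(−0.108×1.003) = 0.1454 × 31.7 × 0.8974 = 4.135 mg/L.
x_c = v t_c = 0.367 m/s × 1.003 d × 86400 s/d = 31800 m ≈ 31.8 km.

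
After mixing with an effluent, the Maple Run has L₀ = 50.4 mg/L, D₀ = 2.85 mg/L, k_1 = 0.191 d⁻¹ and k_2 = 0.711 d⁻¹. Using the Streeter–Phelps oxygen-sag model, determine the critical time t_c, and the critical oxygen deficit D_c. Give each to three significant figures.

With k_2/k_1 = 3.723 and 1 − D₀(k_2−k_1)/(k_1 L₀) = 0.8460,
t_c = ln(3.723 × 0.8460) / (0.711 − 0.191) = ln(3.149) / 0.5200 = 1.147/0.5200 = 2.206 d.
L(t_c) = L₀ e^(−k_1 t_c) = 50.4 × 0.6561 = 33.07 mg/L, and at the critical point k_2 D_c = k_1 L, so D_c = (0.191/0.711) × 33.07 = 8.884 mg/L.

t_c ≈ 2.21 d; D_c ≈ 8.88 mg/L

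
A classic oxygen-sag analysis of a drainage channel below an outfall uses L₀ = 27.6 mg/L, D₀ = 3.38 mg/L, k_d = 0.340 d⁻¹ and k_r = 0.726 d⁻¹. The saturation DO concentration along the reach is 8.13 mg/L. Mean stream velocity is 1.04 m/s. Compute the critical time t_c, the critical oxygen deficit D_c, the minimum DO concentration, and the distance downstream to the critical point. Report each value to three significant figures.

At the critical point dD/dt = 0, so k_d L₀ e^(−k_d t) = k_r D. Substituting D(t) from the Streeter–Phelps equation and solving for t gives
t_c = ln[(k_r/k_d)(1 − D₀(k_r−k_d)/(k_d L₀))] / (k_r−k_d).
Here k_r−k_d = 0.3860 d⁻¹ and 1 − D₀(k_r−k_d)/(k_d L₀) = 1 − 3.38×0.3860/(0.340×27.6) = 0.8610, so
t_c = ln(2.135 × 0.8610) / 0.3860 = 0.6089 / 0.3860 = 1.577 d.
L(t_c) = L₀ e^(−k_d t_c) = 27.6 × 0.5849 = 16.14 mg/L, and at the critical point k_r D_c = k_d L, so D_c = (0.340/0.726) × 16.14 = 7.560 mg/L.
Minimum DO = C_s − D_c = 8.13 − 7.560 = 0.5700 mg/L.
x_c = v t_c = 1.04 m/s × 1.577 d × 86400 s/d = 141700 m ≈ 142 km.

t_c ≈ 1.58 d; D_c ≈ 7.56 mg/L; min DO ≈ 0.570 mg/L; x_c ≈ 142 km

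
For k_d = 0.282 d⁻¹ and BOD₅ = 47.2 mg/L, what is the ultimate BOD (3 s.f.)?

L₀ ≈ 62.4 mg/L

BOD₅ = L₀(1 − e^(−5k_d)) ⇒ L₀ = BOD₅ / (1 − e^(−5×0.282))
= 47.2 / (1 − 0.2441) = 47.2 / 0.7559 = 62.45 mg/L.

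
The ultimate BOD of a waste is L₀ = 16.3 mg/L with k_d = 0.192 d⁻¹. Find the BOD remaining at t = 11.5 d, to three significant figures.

L_t = L₀ e^(−k_d t) = 16.3 × e^(−0.192×11.5) = 16.3 × 0.1099 = 1.792 mg/L.

L ≈ 1.79 mg/L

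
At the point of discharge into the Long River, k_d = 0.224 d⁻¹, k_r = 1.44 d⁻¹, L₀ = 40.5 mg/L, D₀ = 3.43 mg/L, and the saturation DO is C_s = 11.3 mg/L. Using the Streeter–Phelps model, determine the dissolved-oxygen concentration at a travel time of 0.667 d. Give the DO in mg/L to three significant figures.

DO ≈ 6.42 mg/L

k_d L₀/(k_r−k_d) = 0.224×40.5/(1.44−0.224) = 9.072/1.216 = 7.461 mg/L.
e^(−k_d t) = e^(−0.224×0.6670) = 0.8612; e^(−k_r t) = e^(−1.44×0.6670) = 0.3827.
D = 7.461 × (0.8612 − 0.3827) + 3.43 × 0.3827 = 3.570 + 1.313 = 4.883 mg/L.
DO = C_s − D = 11.3 − 4.883 = 6.417 mg/L.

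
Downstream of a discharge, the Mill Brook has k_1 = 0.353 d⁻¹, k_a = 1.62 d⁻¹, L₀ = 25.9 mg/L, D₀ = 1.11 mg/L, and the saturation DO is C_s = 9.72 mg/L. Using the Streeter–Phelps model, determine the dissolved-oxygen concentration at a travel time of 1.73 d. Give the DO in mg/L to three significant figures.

DO ≈ 6.17 mg/L

k_1 L₀/(k_a−k_1) = 0.353×25.9/(1.62−0.353) = 9.143/1.267 = 7.216 mg/L.
e^(−k_1 t) = e^(−0.353×1.730) = 0.5430; e^(−k_a t) = e^(−1.62×1.730) = 0.06065.
D = 7.216 × (0.5430 − 0.06065) + 1.11 × 0.06065 = 3.480 + 0.06732 = 3.548 mg/L.
DO = C_s − D = 9.72 − 3.548 = 6.172 mg/L.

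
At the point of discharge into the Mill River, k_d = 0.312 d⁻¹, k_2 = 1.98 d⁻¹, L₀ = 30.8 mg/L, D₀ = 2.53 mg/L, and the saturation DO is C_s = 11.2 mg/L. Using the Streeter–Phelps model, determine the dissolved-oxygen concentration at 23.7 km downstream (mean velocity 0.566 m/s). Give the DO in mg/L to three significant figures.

Travel time t = x/v = 23.7 km / (0.566 m/s) = 23700 m / 0.566 m/s = 41870 s = 0.4846 d.
k_d L₀/(k_2−k_d) = 0.312×30.8/(1.98−0.312) = 9.610/1.668 = 5.761 mg/L.
e^(−k_d t) = e^(−0.312×0.4846) = 0.8597; e^(−k_2 t) = e^(−1.98×0.4846) = 0.3831.
D = 5.761 × (0.8597 − 0.3831) + 2.53 × 0.3831 = 2.746 + 0.9691 = 3.715 mg/L.
DO = C_s − D = 11.2 − 3.715 = 7.485 mg/L.

DO ≈ 7.49 mg/L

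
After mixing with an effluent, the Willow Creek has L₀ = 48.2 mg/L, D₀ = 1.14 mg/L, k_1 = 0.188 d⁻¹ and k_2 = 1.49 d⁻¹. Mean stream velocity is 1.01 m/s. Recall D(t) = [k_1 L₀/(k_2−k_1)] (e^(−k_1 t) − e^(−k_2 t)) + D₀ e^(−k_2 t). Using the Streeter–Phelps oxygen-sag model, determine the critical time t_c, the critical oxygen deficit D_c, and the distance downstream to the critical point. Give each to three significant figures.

With k_2/k_1 = 7.926 and 1 − D₀(k_2−k_1)/(k_1 L₀) = 0.8362,
t_c = ln(7.926 × 0.8362) / (1.49 − 0.188) = ln(6.627) / 1.302 = 1.891/1.302 = 1.453 d.
L(t_c) = L₀ e^(−k_1 t_c) = 48.2 × 0.7610 = 36.68 mg/L, and at the critical point k_2 D_c = k_1 L, so D_c = (0.188/1.49) × 36.68 = 4.628 mg/L.
x_c = v t_c = 1.01 m/s × 1.453 d × 86400 s/d = 126800 m ≈ 127 km.

t_c ≈ 1.45 d; D_c ≈ 4.63 mg/L; x_c ≈ 127 km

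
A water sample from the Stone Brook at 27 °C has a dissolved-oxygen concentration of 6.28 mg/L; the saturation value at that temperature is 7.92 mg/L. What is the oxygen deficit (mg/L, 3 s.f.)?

D = C_s − C = 7.92 − 6.28 = 1.64 mg/L.

D ≈ 1.64 mg/L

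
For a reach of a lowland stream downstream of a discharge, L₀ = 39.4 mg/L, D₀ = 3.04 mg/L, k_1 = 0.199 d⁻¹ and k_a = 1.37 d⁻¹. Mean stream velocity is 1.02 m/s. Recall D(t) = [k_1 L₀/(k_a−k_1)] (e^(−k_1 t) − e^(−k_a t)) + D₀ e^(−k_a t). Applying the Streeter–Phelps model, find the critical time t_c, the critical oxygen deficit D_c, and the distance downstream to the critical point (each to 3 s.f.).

With k_a/k_1 = 6.884 and 1 − D₀(k_a−k_1)/(k_1 L₀) = 0.5460,
t_c = ln(6.884 × 0.5460) / (1.37 − 0.199) = ln(3.759) / 1.171 = 1.324/1.171 = 1.131 d.
D_c = (k_1/k_a) L₀ e^(−k_1 t_c) = (0.199/1.37) × 39.4 × e^(−0.199×1.131) = 0.1453 × 39.4 × 0.7985 = 4.570 mg/L.
x_c = v t_c = 1.02 m/s × 1.131 d × 86400 s/d = 99650 m ≈ 99.6 km.

t_c ≈ 1.13 d; D_c ≈ 4.57 mg/L; x_c ≈ 99.6 km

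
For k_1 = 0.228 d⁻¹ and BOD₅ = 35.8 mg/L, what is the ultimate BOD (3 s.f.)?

BOD₅ = L₀(1 − e^(−5k_1)) ⇒ L₀ = BOD₅ / (1 − e^(−5×0.228))
= 35.8 / (1 − 0.3198) = 35.8 / 0.6802 = 52.63 mg/L.

L₀ ≈ 52.6 mg/L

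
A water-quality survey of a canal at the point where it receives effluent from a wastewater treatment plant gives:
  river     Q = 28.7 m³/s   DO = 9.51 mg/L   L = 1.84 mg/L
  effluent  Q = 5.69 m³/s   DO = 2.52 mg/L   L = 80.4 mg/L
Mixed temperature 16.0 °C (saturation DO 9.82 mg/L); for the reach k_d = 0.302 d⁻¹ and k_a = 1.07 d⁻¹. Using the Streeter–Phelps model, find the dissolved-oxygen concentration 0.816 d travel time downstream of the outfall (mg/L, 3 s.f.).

DO ≈ 7.08 mg/L

Mixed DO = (28.7×9.51 + 5.69×2.52)/(28.7+5.69) = 287.3/34.39 = 8.353 mg/L.
Mixed L₀ = (28.7×1.84 + 5.69×80.4)/(34.39) = 510.3/34.39 = 14.84 mg/L.
Initial deficit D₀ = C_s − DO₀ = 9.82 − 8.353 = 1.467 mg/L.
D(0.816) = [0.302×14.84/(1.07−0.302)](e^(−0.302×0.816) − e^(−1.07×0.816)) + 1.467 e^(−1.07×0.816)
= 5.835 × (0.7816 − 0.4176) + 1.467 × 0.4176 = 2.736 mg/L.
DO = 9.82 − 2.736 = 7.084 mg/L.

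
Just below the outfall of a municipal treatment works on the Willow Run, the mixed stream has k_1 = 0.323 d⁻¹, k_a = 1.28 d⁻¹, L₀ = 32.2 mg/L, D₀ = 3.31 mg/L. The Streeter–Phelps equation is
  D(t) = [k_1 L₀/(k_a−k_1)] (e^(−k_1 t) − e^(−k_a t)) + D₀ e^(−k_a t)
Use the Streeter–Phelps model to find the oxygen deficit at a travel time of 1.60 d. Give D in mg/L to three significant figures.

k_1 L₀/(k_a−k_1) = 0.323×32.2/(1.28−0.323) = 10.40/0.9570 = 10.87 mg/L.
e^(−k_1 t) = e^(−0.323×1.600) = 0.5964; e^(−k_a t) = e^(−1.28×1.600) = 0.1290.
D = 10.87 × (0.5964 − 0.1290) + 3.31 × 0.1290 = 5.080 + 0.4270 = 5.507 mg/L.

D ≈ 5.51 mg/L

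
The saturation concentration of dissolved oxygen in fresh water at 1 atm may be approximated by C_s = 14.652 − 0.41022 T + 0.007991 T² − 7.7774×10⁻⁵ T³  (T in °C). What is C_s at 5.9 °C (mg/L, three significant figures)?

C_s = 14.652 − 0.41022×5.9 + 0.007991×5.9² − 7.7774×10⁻⁵×5.9³ = 12.49 mg/L.

C_s ≈ 12.5 mg/L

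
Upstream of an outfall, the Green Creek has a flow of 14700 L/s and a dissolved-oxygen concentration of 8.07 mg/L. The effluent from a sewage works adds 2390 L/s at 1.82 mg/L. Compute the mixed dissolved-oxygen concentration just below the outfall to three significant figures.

Flow-weighted mixing: C = (Q_r C_r + Q_w C_w)/(Q_r + Q_w)
= (14700×8.07 + 2390×1.82)/(14700 + 2390) = 123000/17090 = 7.196 mg/L.

7.20 mg/L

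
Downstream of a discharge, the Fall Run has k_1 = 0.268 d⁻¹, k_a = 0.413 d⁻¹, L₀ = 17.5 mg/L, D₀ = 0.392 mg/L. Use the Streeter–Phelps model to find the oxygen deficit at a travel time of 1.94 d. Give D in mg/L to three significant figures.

k_1 L₀/(k_a−k_1) = 0.268×17.5/(0.413−0.268) = 4.690/0.1450 = 32.34 mg/L.
e^(−k_1 t) = e^(−0.268×1.940) = 0.5946; e^(−k_a t) = e^(−0.413×1.940) = 0.4488.
D = 32.34 × (0.5946 − 0.4488) + 0.392 × 0.4488 = 4.715 + 0.1759 = 4.891 mg/L.

D ≈ 4.89 mg/L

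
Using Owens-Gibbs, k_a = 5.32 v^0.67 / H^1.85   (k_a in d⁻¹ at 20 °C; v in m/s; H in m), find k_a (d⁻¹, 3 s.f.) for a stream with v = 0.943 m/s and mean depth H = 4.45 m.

k_a = 5.32 × 0.943^0.67 / 4.45^1.85 = 5.32 × 0.9614 / 15.83 = 0.3231 d⁻¹.

k_a ≈ 0.323 d⁻¹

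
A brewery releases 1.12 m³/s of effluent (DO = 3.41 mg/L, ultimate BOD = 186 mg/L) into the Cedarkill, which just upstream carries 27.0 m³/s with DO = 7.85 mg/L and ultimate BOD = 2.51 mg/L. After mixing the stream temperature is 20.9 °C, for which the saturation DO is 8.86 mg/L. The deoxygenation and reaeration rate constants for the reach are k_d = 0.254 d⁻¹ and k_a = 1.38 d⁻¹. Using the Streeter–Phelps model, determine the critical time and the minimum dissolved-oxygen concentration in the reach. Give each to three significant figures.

Mixed DO = (27.0×7.85 + 1.12×3.41)/(27.0+1.12) = 215.8/28.12 = 7.673 mg/L.
Mixed L₀ = (27.0×2.51 + 1.12×186)/(28.12) = 276.1/28.12 = 9.818 mg/L.
Initial deficit D₀ = C_s − DO₀ = 8.86 − 7.673 = 1.187 mg/L.
t_c = (1/1.126) ln[(1.38/0.254)(1 − 1.187×1.126/(0.254×9.818))] = 0.8881 × ln(2.522) = 0.8214 d.
D_c = (0.254/1.38) × 9.818 × e^(−0.254×0.8214) = 0.1841 × 9.818 × 0.8117 = 1.467 mg/L.
Minimum DO = 8.86 − 1.467 = 7.393 mg/L.

t_c ≈ 0.821 d; minimum DO ≈ 7.39 mg/L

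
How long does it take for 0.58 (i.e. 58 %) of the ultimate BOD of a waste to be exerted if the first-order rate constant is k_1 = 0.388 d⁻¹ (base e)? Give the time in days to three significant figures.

t ≈ 2.24 d

y/L₀ = 1 − e^(−k_1 t) = 0.58 ⇒ e^(−k_1 t) = 0.420
t = −ln(0.420) / 0.388 = 0.8675 / 0.388 = 2.236 d.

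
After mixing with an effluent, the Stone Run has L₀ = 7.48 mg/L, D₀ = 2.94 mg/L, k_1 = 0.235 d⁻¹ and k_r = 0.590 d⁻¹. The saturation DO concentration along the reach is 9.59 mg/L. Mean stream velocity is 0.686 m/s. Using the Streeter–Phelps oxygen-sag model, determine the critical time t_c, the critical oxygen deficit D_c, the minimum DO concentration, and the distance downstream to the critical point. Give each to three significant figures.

t_c ≈ 0.0556 d; D_c ≈ 2.94 mg/L; min DO ≈ 6.65 mg/L; x_c ≈ 3.30 km

t_c = [1/(k_r−k_1)] ln[(k_r/k_1)(1 − D₀(k_r−k_1)/(k_1 L₀))]
= [1/(0.590−0.235)] ln[(0.590/0.235)(1 − 2.94×0.3550/(0.235×7.48))]
= (1/0.3550) ln[2.511 × 0.4062] = 2.817 × ln(1.020) = 2.817 × 0.01974 = 0.05561 d.
D_c = (k_1/k_r) L₀ e^(−k_1 t_c) = (0.235/0.590) × 7.48 × e^(−0.235×0.05561) = 0.3983 × 7.48 × 0.9870 = 2.941 mg/L.
Minimum DO = C_s − D_c = 9.59 − 2.941 = 6.649 mg/L.
x_c = v t_c = 0.686 m/s × 0.05561 d × 86400 s/d = 3296 m ≈ 3.30 km.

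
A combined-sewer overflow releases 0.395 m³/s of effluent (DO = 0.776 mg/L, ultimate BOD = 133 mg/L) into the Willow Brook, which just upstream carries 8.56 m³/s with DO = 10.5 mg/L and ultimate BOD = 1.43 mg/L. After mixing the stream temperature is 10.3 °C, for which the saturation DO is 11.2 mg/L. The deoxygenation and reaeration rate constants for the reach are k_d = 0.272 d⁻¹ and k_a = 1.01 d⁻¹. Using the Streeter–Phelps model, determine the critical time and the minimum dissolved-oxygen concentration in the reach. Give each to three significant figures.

Mixed DO = (8.56×10.5 + 0.395×0.776)/(8.56+0.395) = 90.19/8.955 = 10.07 mg/L.
Mixed L₀ = (8.56×1.43 + 0.395×133)/(8.955) = 64.78/8.955 = 7.233 mg/L.
Initial deficit D₀ = C_s − DO₀ = 11.2 − 10.07 = 1.129 mg/L.
t_c = (1/0.7380) ln[(1.01/0.272)(1 − 1.129×0.7380/(0.272×7.233))] = 1.355 × ln(2.141) = 1.031 d.
D_c = (0.272/1.01) × 7.233 × e^(−0.272×1.031) = 0.2693 × 7.233 × 0.7554 = 1.471 mg/L.
Minimum DO = 11.2 − 1.471 = 9.729 mg/L.

t_c ≈ 1.03 d; minimum DO ≈ 9.73 mg/L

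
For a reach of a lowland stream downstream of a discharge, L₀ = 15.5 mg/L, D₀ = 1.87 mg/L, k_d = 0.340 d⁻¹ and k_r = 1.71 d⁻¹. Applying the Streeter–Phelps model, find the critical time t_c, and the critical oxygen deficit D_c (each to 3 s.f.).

At the critical point dD/dt = 0, so k_d L₀ e^(−k_d t) = k_r D. Substituting D(t) from the Streeter–Phelps equation and solving for t gives
t_c = ln[(k_r/k_d)(1 − D₀(k_r−k_d)/(k_d L₀))] / (k_r−k_d).
Here k_r−k_d = 1.370 d⁻¹ and 1 − D₀(k_r−k_d)/(k_d L₀) = 1 − 1.87×1.370/(0.340×15.5) = 0.5139, so
t_c = ln(5.029 × 0.5139) / 1.370 = 0.9495 / 1.370 = 0.6931 d.
D_c = (k_d/k_r) L₀ e^(−k_d t_c) = (0.340/1.71) × 15.5 × e^(−0.340×0.6931) = 0.1988 × 15.5 × 0.7901 = 2.435 mg/L.

t_c ≈ 0.693 d; D_c ≈ 2.43 mg/L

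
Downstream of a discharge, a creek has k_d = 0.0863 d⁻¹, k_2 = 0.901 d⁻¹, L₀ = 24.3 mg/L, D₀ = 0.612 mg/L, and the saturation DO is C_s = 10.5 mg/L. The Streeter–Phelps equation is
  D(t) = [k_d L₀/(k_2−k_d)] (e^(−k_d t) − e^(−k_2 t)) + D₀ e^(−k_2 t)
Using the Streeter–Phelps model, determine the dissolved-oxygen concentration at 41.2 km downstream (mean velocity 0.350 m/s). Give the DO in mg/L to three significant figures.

Travel time t = x/v = 41.2 km / (0.350 m/s) = 41200 m / 0.350 m/s = 117700 s = 1.362 d.
k_d L₀/(k_2−k_d) = 0.0863×24.3/(0.901−0.0863) = 2.097/0.8147 = 2.574 mg/L.
e^(−k_d t) = e^(−0.0863×1.362) = 0.8891; e^(−k_2 t) = e^(−0.901×1.362) = 0.2930.
D = 2.574 × (0.8891 − 0.2930) + 0.612 × 0.2930 = 1.534 + 0.1793 = 1.714 mg/L.
DO = C_s − D = 10.5 − 1.714 = 8.786 mg/L.

DO ≈ 8.79 mg/L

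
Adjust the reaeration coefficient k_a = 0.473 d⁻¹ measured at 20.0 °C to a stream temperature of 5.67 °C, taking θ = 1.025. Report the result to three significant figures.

k_a(T₂) = k_a(T₁) · θ^(T₂−T₁) = 0.473 × 1.025^(5.67−20.0)
= 0.473 × 1.025^-14.3 = 0.473 × 0.7020 = 0.3320 d⁻¹.

k_a ≈ 0.332 d⁻¹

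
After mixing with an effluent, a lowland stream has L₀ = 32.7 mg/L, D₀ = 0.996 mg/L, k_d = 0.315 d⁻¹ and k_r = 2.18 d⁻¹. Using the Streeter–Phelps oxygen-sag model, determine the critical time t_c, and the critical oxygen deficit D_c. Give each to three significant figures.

t_c ≈ 0.931 d; D_c ≈ 3.52 mg/L

With k_r/k_d = 6.921 and 1 − D₀(k_r−k_d)/(k_d L₀) = 0.8197,
t_c = ln(6.921 × 0.8197) / (2.18 − 0.315) = ln(5.673) / 1.865 = 1.736/1.865 = 0.9306 d.
L(t_c) = L₀ e^(−k_d t_c) = 32.7 × 0.7459 = 24.39 mg/L, and at the critical point k_r D_c = k_d L, so D_c = (0.315/2.18) × 24.39 = 3.524 mg/L.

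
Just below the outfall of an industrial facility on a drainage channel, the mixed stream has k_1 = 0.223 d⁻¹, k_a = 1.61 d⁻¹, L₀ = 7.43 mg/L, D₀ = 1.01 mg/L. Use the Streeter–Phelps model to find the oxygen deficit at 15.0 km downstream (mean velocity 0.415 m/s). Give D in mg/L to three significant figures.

Travel time t = x/v = 15.0 km / (0.415 m/s) = 15000 m / 0.415 m/s = 36140 s = 0.4183 d.
k_1 L₀/(k_a−k_1) = 0.223×7.43/(1.61−0.223) = 1.657/1.387 = 1.195 mg/L.
e^(−k_1 t) = e^(−0.223×0.4183) = 0.9109; e^(−k_a t) = e^(−1.61×0.4183) = 0.5099.
D = 1.195 × (0.9109 − 0.5099) + 1.01 × 0.5099 = 0.4791 + 0.5150 = 0.9941 mg/L.

D ≈ 0.994 mg/L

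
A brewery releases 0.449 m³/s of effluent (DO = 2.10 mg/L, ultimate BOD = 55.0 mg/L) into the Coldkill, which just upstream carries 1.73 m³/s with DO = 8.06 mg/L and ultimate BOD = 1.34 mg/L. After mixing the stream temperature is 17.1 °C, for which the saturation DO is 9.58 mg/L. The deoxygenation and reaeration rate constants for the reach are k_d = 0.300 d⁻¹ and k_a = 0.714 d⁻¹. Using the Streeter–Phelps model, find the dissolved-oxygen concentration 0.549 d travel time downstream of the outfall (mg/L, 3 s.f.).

DO ≈ 6.17 mg/L

Mixed DO = (1.73×8.06 + 0.449×2.10)/(1.73+0.449) = 14.89/2.179 = 6.832 mg/L.
Mixed L₀ = (1.73×1.34 + 0.449×55.0)/(2.179) = 27.01/2.179 = 12.40 mg/L.
Initial deficit D₀ = C_s − DO₀ = 9.58 − 6.832 = 2.748 mg/L.
D(0.549) = [0.300×12.40/(0.714−0.300)](e^(−0.300×0.549) − e^(−0.714×0.549)) + 2.748 e^(−0.714×0.549)
= 8.983 × (0.8481 − 0.6757) + 2.748 × 0.6757 = 3.406 mg/L.
DO = 9.58 − 3.406 = 6.174 mg/L.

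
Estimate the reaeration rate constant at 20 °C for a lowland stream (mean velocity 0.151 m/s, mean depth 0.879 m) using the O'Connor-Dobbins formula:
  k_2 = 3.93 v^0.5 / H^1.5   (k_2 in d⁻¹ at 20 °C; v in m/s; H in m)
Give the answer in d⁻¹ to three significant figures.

k_2 = 3.93 × 0.151^0.5 / 0.879^1.5 = 3.93 × 0.3886 / 0.8241 = 1.853 d⁻¹.

k_2 ≈ 1.85 d⁻¹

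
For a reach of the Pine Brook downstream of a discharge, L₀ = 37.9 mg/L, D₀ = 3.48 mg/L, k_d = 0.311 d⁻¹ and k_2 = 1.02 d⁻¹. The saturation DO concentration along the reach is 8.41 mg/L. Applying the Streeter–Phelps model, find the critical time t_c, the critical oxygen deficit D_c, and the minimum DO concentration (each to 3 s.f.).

t_c = [1/(k_2−k_d)] ln[(k_2/k_d)(1 − D₀(k_2−k_d)/(k_d L₀))]
= [1/(1.02−0.311)] ln[(1.02/0.311)(1 − 3.48×0.7090/(0.311×37.9))]
= (1/0.7090) ln[3.280 × 0.7907] = 1.410 × ln(2.593) = 1.410 × 0.9529 = 1.344 d.
L(t_c) = L₀ e^(−k_d t_c) = 37.9 × 0.6584 = 24.95 mg/L, and at the critical point k_2 D_c = k_d L, so D_c = (0.311/1.02) × 24.95 = 7.608 mg/L.
Minimum DO = C_s − D_c = 8.41 − 7.608 = 0.8020 mg/L.

t_c ≈ 1.34 d; D_c ≈ 7.61 mg/L; min DO ≈ 0.802 mg/L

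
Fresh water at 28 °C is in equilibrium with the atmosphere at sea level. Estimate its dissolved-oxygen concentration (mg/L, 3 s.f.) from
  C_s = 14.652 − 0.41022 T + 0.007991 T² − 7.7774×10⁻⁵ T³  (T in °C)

C_s = 14.652 − 0.41022×28 + 0.007991×28² − 7.7774×10⁻⁵×28³ = 7.723 mg/L.

C_s ≈ 7.72 mg/L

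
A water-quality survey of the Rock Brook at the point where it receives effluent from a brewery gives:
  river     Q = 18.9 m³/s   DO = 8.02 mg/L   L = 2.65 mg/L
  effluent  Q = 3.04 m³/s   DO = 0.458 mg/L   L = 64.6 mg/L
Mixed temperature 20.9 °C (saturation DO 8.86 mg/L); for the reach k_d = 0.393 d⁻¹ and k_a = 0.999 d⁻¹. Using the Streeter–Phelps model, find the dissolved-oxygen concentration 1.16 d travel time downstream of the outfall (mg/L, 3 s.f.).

Mixed DO = (18.9×8.02 + 3.04×0.458)/(18.9+3.04) = 153.0/21.94 = 6.972 mg/L.
Mixed L₀ = (18.9×2.65 + 3.04×64.6)/(21.94) = 246.5/21.94 = 11.23 mg/L.
Initial deficit D₀ = C_s − DO₀ = 8.86 − 6.972 = 1.888 mg/L.
D(1.16) = [0.393×11.23/(0.999−0.393)](e^(−0.393×1.16) − e^(−0.999×1.16)) + 1.888 e^(−0.999×1.16)
= 7.285 × (0.6339 − 0.3139) + 1.888 × 0.3139 = 2.924 mg/L.
DO = 8.86 − 2.924 = 5.936 mg/L.

DO ≈ 5.94 mg/L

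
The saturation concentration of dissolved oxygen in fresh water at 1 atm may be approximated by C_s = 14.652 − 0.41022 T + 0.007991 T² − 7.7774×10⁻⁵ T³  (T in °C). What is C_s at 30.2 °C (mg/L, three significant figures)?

C_s = 14.652 − 0.41022×30.2 + 0.007991×30.2² − 7.7774×10⁻⁵×30.2³ = 7.409 mg/L.

C_s ≈ 7.41 mg/L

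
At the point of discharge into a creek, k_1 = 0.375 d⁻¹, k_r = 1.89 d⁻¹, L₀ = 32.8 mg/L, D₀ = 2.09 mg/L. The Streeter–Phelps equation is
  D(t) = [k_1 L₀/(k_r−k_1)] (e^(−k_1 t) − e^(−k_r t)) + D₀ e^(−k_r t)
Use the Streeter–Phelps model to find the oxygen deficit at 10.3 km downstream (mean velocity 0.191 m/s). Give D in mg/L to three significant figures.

D ≈ 4.57 mg/L

Travel time t = x/v = 10.3 km / (0.191 m/s) = 10300 m / 0.191 m/s = 53930 s = 0.6242 d.
k_1 L₀/(k_r−k_1) = 0.375×32.8/(1.89−0.375) = 12.30/1.515 = 8.119 mg/L.
e^(−k_1 t) = e^(−0.375×0.6242) = 0.7913; e^(−k_r t) = e^(−1.89×0.6242) = 0.3074.
D = 8.119 × (0.7913 − 0.3074) + 2.09 × 0.3074 = 3.929 + 0.6424 = 4.571 mg/L.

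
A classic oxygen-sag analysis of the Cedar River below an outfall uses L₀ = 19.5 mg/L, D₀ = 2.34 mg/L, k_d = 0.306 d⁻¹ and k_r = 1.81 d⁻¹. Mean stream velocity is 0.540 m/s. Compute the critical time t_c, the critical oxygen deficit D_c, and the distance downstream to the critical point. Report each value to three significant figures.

t_c ≈ 0.589 d; D_c ≈ 2.75 mg/L; x_c ≈ 27.5 km

With k_r/k_d = 5.915 and 1 − D₀(k_r−k_d)/(k_d L₀) = 0.4102,
t_c = ln(5.915 × 0.4102) / (1.81 − 0.306) = ln(2.426) / 1.504 = 0.8864/1.504 = 0.5893 d.
L(t_c) = L₀ e^(−k_d t_c) = 19.5 × 0.8350 = 16.28 mg/L, and at the critical point k_r D_c = k_d L, so D_c = (0.306/1.81) × 16.28 = 2.753 mg/L.
x_c = v t_c = 0.540 m/s × 0.5893 d × 86400 s/d = 27500 m ≈ 27.5 km.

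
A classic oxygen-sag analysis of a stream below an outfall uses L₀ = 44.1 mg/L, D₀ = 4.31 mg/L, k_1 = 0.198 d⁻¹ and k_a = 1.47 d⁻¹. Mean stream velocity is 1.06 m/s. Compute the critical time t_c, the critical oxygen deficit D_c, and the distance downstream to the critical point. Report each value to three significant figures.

t_c ≈ 0.799 d; D_c ≈ 5.07 mg/L; x_c ≈ 73.2 km

t_c = [1/(k_a−k_1)] ln[(k_a/k_1)(1 − D₀(k_a−k_1)/(k_1 L₀))]
= [1/(1.47−0.198)] ln[(1.47/0.198)(1 − 4.31×1.272/(0.198×44.1))]
= (1/1.272) ln[7.424 × 0.3721] = 0.7862 × ln(2.763) = 0.7862 × 1.016 = 0.7990 d.
D_c = (k_1/k_a) L₀ e^(−k_1 t_c) = (0.198/1.47) × 44.1 × e^(−0.198×0.7990) = 0.1347 × 44.1 × 0.8537 = 5.071 mg/L.
x_c = v t_c = 1.06 m/s × 0.7990 d × 86400 s/d = 73170 m ≈ 73.2 km.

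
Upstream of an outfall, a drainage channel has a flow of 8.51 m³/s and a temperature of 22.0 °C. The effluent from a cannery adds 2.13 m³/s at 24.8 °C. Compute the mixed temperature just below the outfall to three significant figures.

Flow-weighted mixing: C = (Q_r C_r + Q_w C_w)/(Q_r + Q_w)
= (8.51×22.0 + 2.13×24.8)/(8.51 + 2.13) = 240.0/10.64 = 22.56 °C.

22.6 °C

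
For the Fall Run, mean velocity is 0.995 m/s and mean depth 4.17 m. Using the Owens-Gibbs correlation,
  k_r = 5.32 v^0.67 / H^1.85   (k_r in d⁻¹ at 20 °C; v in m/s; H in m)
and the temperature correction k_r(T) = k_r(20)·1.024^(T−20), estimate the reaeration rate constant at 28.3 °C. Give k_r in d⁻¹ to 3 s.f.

k_r(20) = 5.32 × 0.995^0.67 / 4.17^1.85 = 5.32 × 0.9966 / 14.04 = 0.3777 d⁻¹.
k_r(28.3) = 0.3777 × 1.024^(28.3−20) = 0.3777 × 1.218 = 0.4599 d⁻¹.

k_r ≈ 0.460 d⁻¹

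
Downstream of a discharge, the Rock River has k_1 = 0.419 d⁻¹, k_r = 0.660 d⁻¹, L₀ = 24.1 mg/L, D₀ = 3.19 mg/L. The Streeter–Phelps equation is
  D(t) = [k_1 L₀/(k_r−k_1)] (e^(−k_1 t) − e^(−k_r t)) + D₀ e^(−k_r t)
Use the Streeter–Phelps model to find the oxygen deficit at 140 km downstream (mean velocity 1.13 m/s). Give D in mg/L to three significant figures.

D ≈ 7.95 mg/L

Travel time t = x/v = 140 km / (1.13 m/s) = 140000 m / 1.13 m/s = 123900 s = 1.434 d.
k_1 L₀/(k_r−k_1) = 0.419×24.1/(0.660−0.419) = 10.10/0.2410 = 41.90 mg/L.
e^(−k_1 t) = e^(−0.419×1.434) = 0.5484; e^(−k_r t) = e^(−0.660×1.434) = 0.3881.
D = 41.90 × (0.5484 − 0.3881) + 3.19 × 0.3881 = 6.713 + 1.238 = 7.952 mg/L.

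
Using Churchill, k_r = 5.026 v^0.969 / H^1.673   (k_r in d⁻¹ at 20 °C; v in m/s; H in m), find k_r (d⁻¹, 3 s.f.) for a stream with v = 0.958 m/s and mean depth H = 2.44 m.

k_r = 5.026 × 0.958^0.969 / 2.44^1.673 = 5.026 × 0.9593 / 4.447 = 1.084 d⁻¹.

k_r ≈ 1.08 d⁻¹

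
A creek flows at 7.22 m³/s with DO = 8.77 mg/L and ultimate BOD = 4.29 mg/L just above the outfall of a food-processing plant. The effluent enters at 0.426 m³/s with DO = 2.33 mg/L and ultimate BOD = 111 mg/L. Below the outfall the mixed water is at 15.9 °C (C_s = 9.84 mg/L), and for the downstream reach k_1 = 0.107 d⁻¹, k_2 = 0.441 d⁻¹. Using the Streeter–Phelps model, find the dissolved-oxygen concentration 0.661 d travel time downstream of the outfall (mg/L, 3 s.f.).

DO ≈ 8.17 mg/L

Mixed DO = (7.22×8.77 + 0.426×2.33)/(7.22+0.426) = 64.31/7.646 = 8.411 mg/L.
Mixed L₀ = (7.22×4.29 + 0.426×111)/(7.646) = 78.26/7.646 = 10.24 mg/L.
Initial deficit D₀ = C_s − DO₀ = 9.84 − 8.411 = 1.429 mg/L.
D(0.661) = [0.107×10.24/(0.441−0.107)](e^(−0.107×0.661) − e^(−0.441×0.661)) + 1.429 e^(−0.441×0.661)
= 3.279 × (0.9317 − 0.7471) + 1.429 × 0.7471 = 1.673 mg/L.
DO = 9.84 − 1.673 = 8.167 mg/L.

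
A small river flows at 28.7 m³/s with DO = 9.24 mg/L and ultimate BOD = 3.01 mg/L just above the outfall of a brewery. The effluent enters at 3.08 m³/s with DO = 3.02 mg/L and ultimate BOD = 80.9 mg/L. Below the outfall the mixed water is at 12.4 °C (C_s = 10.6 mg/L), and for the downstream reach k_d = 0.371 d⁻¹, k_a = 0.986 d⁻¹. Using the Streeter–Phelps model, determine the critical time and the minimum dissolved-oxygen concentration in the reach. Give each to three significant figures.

Mixed DO = (28.7×9.24 + 3.08×3.02)/(28.7+3.08) = 274.5/31.78 = 8.637 mg/L.
Mixed L₀ = (28.7×3.01 + 3.08×80.9)/(31.78) = 335.6/31.78 = 10.56 mg/L.
Initial deficit D₀ = C_s − DO₀ = 10.6 − 8.637 = 1.963 mg/L.
t_c = (1/0.6150) ln[(0.986/0.371)(1 − 1.963×0.6150/(0.371×10.56))] = 1.626 × ln(1.839) = 0.9903 d.
D_c = (0.371/0.986) × 10.56 × e^(−0.371×0.9903) = 0.3763 × 10.56 × 0.6925 = 2.751 mg/L.
Minimum DO = 10.6 − 2.751 = 7.849 mg/L.

t_c ≈ 0.990 d; minimum DO ≈ 7.85 mg/L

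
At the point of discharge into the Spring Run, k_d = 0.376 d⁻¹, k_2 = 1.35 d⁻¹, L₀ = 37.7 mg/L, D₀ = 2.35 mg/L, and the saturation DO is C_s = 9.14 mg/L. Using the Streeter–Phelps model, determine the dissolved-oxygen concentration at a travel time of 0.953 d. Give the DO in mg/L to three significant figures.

k_d L₀/(k_2−k_d) = 0.376×37.7/(1.35−0.376) = 14.18/0.9740 = 14.55 mg/L.
e^(−k_d t) = e^(−0.376×0.9530) = 0.6988; e^(−k_2 t) = e^(−1.35×0.9530) = 0.2762.
D = 14.55 × (0.6988 − 0.2762) + 2.35 × 0.2762 = 6.151 + 0.6491 = 6.800 mg/L.
DO = C_s − D = 9.14 − 6.800 = 2.340 mg/L.

DO ≈ 2.34 mg/L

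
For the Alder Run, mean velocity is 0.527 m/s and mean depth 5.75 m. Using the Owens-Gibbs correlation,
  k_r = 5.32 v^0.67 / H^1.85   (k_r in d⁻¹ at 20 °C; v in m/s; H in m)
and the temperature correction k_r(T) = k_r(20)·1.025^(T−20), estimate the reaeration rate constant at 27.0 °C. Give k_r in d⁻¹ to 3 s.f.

k_r ≈ 0.162 d⁻¹

k_r(20) = 5.32 × 0.527^0.67 / 5.75^1.85 = 5.32 × 0.6510 / 25.43 = 0.1362 d⁻¹.
k_r(27.0) = 0.1362 × 1.025^(27.0−20) = 0.1362 × 1.189 = 0.1619 d⁻¹.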